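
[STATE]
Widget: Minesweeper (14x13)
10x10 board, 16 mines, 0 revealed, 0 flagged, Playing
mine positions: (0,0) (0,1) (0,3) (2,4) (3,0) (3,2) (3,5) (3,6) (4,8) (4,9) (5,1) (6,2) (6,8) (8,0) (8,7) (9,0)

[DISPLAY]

■■■■■■■■■■    
■■■■■■■■■■    
■■■■■■■■■■    
■■■■■■■■■■    
■■■■■■■■■■    
■■■■■■■■■■    
■■■■■■■■■■    
■■■■■■■■■■    
■■■■■■■■■■    
■■■■■■■■■■    
              
              
              


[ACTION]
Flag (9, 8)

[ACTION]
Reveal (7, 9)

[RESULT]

■■■■■■■■■■    
■■■■■■■■■■    
■■■■■■■■■■    
■■■■■■■■■■    
■■■■■■■■■■    
■■■■■■■■■■    
■■■■■■■■■■    
■■■■■■■■■1    
■■■■■■■■■■    
■■■■■■■■⚑■    
              
              
              


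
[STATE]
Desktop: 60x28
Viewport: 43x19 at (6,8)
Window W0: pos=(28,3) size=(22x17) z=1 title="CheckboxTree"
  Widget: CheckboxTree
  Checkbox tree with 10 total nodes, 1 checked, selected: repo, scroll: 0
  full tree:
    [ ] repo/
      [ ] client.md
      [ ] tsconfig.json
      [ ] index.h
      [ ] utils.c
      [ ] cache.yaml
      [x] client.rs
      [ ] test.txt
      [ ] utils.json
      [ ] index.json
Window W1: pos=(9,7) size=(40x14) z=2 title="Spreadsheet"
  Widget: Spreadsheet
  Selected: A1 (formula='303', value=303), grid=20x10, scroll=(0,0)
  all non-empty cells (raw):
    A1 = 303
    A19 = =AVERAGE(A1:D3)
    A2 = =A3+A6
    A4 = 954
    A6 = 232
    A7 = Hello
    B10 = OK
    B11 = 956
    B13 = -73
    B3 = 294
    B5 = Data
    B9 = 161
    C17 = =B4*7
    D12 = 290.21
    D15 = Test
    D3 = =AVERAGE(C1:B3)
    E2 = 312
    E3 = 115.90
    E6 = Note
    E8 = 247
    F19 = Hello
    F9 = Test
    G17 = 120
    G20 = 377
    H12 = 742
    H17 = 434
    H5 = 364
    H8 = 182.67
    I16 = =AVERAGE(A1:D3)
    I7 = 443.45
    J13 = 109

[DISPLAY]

   ┃ Spreadsheet                          ┃
   ┠──────────────────────────────────────┨
   ┃A1: 303                               ┃
   ┃       A       B       C       D      ┃
   ┃--------------------------------------┃
   ┃  1    [303]       0       0       0  ┃
   ┃  2      232       0       0       0  ┃
   ┃  3        0     294       0      49  ┃
   ┃  4      954       0       0       0  ┃
   ┃  5        0Data           0       0  ┃
   ┃  6      232       0       0       0No┃
   ┃  7 Hello          0       0       0  ┃
   ┗━━━━━━━━━━━━━━━━━━━━━━━━━━━━━━━━━━━━━━┛
                                           
                                           
                                           
                                           
                                           
                                           


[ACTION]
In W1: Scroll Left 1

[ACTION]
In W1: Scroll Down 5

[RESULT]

   ┃ Spreadsheet                          ┃
   ┠──────────────────────────────────────┨
   ┃A1: 303                               ┃
   ┃       A       B       C       D      ┃
   ┃--------------------------------------┃
   ┃  6      232       0       0       0No┃
   ┃  7 Hello          0       0       0  ┃
   ┃  8        0       0       0       0  ┃
   ┃  9        0     161       0       0  ┃
   ┃ 10        0OK             0       0  ┃
   ┃ 11        0     956       0       0  ┃
   ┃ 12        0       0       0  290.21  ┃
   ┗━━━━━━━━━━━━━━━━━━━━━━━━━━━━━━━━━━━━━━┛
                                           
                                           
                                           
                                           
                                           
                                           


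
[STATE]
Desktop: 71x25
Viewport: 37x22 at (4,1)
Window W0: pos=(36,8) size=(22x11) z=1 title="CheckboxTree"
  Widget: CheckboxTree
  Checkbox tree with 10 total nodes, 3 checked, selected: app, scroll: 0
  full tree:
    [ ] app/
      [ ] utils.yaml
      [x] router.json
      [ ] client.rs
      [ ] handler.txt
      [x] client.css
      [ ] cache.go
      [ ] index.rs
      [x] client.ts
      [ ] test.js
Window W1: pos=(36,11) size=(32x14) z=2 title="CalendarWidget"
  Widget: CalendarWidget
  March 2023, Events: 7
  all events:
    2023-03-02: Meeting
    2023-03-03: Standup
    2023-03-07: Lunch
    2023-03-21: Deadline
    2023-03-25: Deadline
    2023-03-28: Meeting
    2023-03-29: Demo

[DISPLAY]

                                     
                                     
                                     
                                     
                                     
                                     
                                     
                                ┏━━━━
                                ┃ Che
                                ┠────
                                ┏━━━━
                                ┃ Cal
                                ┠────
                                ┃    
                                ┃Mo T
                                ┃    
                                ┃ 6  
                                ┃13 1
                                ┃20 2
                                ┃27 2
                                ┃    
                                ┃    


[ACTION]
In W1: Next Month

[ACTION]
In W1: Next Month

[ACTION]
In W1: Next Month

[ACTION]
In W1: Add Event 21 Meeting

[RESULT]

                                     
                                     
                                     
                                     
                                     
                                     
                                     
                                ┏━━━━
                                ┃ Che
                                ┠────
                                ┏━━━━
                                ┃ Cal
                                ┠────
                                ┃    
                                ┃Mo T
                                ┃    
                                ┃ 5  
                                ┃12 1
                                ┃19 2
                                ┃26 2
                                ┃    
                                ┃    


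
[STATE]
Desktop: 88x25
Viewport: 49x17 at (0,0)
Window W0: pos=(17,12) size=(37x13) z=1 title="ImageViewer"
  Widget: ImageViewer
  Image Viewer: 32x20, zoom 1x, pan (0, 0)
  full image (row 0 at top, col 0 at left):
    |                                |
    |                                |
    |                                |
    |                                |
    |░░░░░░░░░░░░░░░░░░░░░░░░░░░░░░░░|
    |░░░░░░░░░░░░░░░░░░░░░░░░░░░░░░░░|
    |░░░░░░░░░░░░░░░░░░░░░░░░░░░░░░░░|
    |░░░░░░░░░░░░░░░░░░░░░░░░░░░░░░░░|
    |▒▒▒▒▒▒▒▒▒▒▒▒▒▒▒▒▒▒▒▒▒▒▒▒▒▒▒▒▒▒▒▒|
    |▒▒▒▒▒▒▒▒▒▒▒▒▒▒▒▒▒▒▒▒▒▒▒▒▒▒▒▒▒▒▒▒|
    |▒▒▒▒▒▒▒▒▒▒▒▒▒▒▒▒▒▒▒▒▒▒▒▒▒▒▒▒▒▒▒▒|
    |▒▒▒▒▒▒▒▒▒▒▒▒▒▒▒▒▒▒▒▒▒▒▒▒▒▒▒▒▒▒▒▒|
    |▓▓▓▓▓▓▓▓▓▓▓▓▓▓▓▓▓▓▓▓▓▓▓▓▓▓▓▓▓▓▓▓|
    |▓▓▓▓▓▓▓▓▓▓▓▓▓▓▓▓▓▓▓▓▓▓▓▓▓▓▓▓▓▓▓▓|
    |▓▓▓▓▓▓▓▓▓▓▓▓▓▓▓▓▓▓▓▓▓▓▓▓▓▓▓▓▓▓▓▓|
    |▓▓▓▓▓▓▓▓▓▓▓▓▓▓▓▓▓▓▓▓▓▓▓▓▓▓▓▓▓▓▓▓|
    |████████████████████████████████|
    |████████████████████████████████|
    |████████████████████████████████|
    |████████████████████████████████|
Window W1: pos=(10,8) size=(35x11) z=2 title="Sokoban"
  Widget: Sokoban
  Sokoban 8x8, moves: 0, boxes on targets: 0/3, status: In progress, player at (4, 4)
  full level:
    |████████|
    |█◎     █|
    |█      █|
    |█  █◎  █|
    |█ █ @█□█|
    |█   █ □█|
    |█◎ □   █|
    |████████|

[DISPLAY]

                                                 
                                                 
                                                 
                                                 
                                                 
                                                 
                                                 
                                                 
          ┏━━━━━━━━━━━━━━━━━━━━━━━━━━━━━━━━━┓    
          ┃ Sokoban                         ┃    
          ┠─────────────────────────────────┨    
          ┃████████                         ┃    
          ┃█◎     █                         ┃━━━━
          ┃█      █                         ┃    
          ┃█  █◎  █                         ┃────
          ┃█ █ @█□█                         ┃    
          ┃█   █ □█                         ┃    


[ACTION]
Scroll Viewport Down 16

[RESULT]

          ┏━━━━━━━━━━━━━━━━━━━━━━━━━━━━━━━━━┓    
          ┃ Sokoban                         ┃    
          ┠─────────────────────────────────┨    
          ┃████████                         ┃    
          ┃█◎     █                         ┃━━━━
          ┃█      █                         ┃    
          ┃█  █◎  █                         ┃────
          ┃█ █ @█□█                         ┃    
          ┃█   █ □█                         ┃    
          ┃█◎ □   █                         ┃    
          ┗━━━━━━━━━━━━━━━━━━━━━━━━━━━━━━━━━┛    
                 ┃░░░░░░░░░░░░░░░░░░░░░░░░░░░░░░░
                 ┃░░░░░░░░░░░░░░░░░░░░░░░░░░░░░░░
                 ┃░░░░░░░░░░░░░░░░░░░░░░░░░░░░░░░
                 ┃░░░░░░░░░░░░░░░░░░░░░░░░░░░░░░░
                 ┃▒▒▒▒▒▒▒▒▒▒▒▒▒▒▒▒▒▒▒▒▒▒▒▒▒▒▒▒▒▒▒
                 ┗━━━━━━━━━━━━━━━━━━━━━━━━━━━━━━━


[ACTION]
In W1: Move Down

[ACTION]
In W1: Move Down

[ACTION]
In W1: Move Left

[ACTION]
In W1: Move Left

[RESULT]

          ┏━━━━━━━━━━━━━━━━━━━━━━━━━━━━━━━━━┓    
          ┃ Sokoban                         ┃    
          ┠─────────────────────────────────┨    
          ┃████████                         ┃    
          ┃█◎     █                         ┃━━━━
          ┃█      █                         ┃    
          ┃█  █◎  █                         ┃────
          ┃█ █@ █□█                         ┃    
          ┃█   █ □█                         ┃    
          ┃█◎ □   █                         ┃    
          ┗━━━━━━━━━━━━━━━━━━━━━━━━━━━━━━━━━┛    
                 ┃░░░░░░░░░░░░░░░░░░░░░░░░░░░░░░░
                 ┃░░░░░░░░░░░░░░░░░░░░░░░░░░░░░░░
                 ┃░░░░░░░░░░░░░░░░░░░░░░░░░░░░░░░
                 ┃░░░░░░░░░░░░░░░░░░░░░░░░░░░░░░░
                 ┃▒▒▒▒▒▒▒▒▒▒▒▒▒▒▒▒▒▒▒▒▒▒▒▒▒▒▒▒▒▒▒
                 ┗━━━━━━━━━━━━━━━━━━━━━━━━━━━━━━━


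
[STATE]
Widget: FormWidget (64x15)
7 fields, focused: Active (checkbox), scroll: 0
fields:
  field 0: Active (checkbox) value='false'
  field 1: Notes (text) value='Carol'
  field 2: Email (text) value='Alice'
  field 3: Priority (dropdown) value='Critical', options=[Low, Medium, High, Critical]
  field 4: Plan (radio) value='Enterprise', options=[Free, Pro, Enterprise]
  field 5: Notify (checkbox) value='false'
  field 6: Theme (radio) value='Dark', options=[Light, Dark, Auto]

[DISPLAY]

> Active:     [ ]                                               
  Notes:      [Carol                                           ]
  Email:      [Alice                                           ]
  Priority:   [Critical                                       ▼]
  Plan:       ( ) Free  ( ) Pro  (●) Enterprise                 
  Notify:     [ ]                                               
  Theme:      ( ) Light  (●) Dark  ( ) Auto                     
                                                                
                                                                
                                                                
                                                                
                                                                
                                                                
                                                                
                                                                


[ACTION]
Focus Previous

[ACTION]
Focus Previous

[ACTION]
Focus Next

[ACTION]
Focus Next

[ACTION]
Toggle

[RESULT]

> Active:     [x]                                               
  Notes:      [Carol                                           ]
  Email:      [Alice                                           ]
  Priority:   [Critical                                       ▼]
  Plan:       ( ) Free  ( ) Pro  (●) Enterprise                 
  Notify:     [ ]                                               
  Theme:      ( ) Light  (●) Dark  ( ) Auto                     
                                                                
                                                                
                                                                
                                                                
                                                                
                                                                
                                                                
                                                                


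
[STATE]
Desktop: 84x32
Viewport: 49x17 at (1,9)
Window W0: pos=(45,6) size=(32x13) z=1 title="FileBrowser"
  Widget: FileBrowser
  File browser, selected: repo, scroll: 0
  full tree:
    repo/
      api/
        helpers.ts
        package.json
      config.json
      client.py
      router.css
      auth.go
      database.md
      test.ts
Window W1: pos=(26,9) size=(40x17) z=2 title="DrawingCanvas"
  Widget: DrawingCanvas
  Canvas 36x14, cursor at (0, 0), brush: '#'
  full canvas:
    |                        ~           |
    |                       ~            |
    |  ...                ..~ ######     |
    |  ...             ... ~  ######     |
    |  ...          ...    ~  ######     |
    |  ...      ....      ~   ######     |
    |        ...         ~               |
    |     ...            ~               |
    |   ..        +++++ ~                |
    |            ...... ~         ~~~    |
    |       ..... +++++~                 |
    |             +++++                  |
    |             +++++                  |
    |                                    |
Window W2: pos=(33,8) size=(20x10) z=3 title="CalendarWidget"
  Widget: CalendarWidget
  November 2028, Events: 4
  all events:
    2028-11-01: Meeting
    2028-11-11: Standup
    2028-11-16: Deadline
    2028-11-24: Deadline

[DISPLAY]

                         ┏━━━━━━┃ CalendarWidget 
                         ┃ Drawi┠────────────────
                         ┠──────┃  November 2028 
                         ┃+     ┃Mo Tu We Th Fr S
                         ┃      ┃       1*  2  3 
                         ┃  ... ┃ 6  7  8  9 10 1
                         ┃  ... ┃13 14 15 16* 17 
                         ┃  ... ┃20 21 22 23 24* 
                         ┃  ... ┗━━━━━━━━━━━━━━━━
                         ┃        ...         ~  
                         ┃     ...            ~  
                         ┃   ..        +++++ ~   
                         ┃            ...... ~   
                         ┃       ..... +++++~    
                         ┃             +++++     
                         ┃             +++++     
                         ┗━━━━━━━━━━━━━━━━━━━━━━━


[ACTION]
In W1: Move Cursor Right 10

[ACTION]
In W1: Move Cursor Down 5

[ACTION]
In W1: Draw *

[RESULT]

                         ┏━━━━━━┃ CalendarWidget 
                         ┃ Drawi┠────────────────
                         ┠──────┃  November 2028 
                         ┃      ┃Mo Tu We Th Fr S
                         ┃      ┃       1*  2  3 
                         ┃  ... ┃ 6  7  8  9 10 1
                         ┃  ... ┃13 14 15 16* 17 
                         ┃  ... ┃20 21 22 23 24* 
                         ┃  ... ┗━━━━━━━━━━━━━━━━
                         ┃        ...         ~  
                         ┃     ...            ~  
                         ┃   ..        +++++ ~   
                         ┃            ...... ~   
                         ┃       ..... +++++~    
                         ┃             +++++     
                         ┃             +++++     
                         ┗━━━━━━━━━━━━━━━━━━━━━━━


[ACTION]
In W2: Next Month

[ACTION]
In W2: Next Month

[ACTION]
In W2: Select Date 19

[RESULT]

                         ┏━━━━━━┃ CalendarWidget 
                         ┃ Drawi┠────────────────
                         ┠──────┃   January 2029 
                         ┃      ┃Mo Tu We Th Fr S
                         ┃      ┃ 1  2  3  4  5  
                         ┃  ... ┃ 8  9 10 11 12 1
                         ┃  ... ┃15 16 17 18 [19]
                         ┃  ... ┃22 23 24 25 26 2
                         ┃  ... ┗━━━━━━━━━━━━━━━━
                         ┃        ...         ~  
                         ┃     ...            ~  
                         ┃   ..        +++++ ~   
                         ┃            ...... ~   
                         ┃       ..... +++++~    
                         ┃             +++++     
                         ┃             +++++     
                         ┗━━━━━━━━━━━━━━━━━━━━━━━


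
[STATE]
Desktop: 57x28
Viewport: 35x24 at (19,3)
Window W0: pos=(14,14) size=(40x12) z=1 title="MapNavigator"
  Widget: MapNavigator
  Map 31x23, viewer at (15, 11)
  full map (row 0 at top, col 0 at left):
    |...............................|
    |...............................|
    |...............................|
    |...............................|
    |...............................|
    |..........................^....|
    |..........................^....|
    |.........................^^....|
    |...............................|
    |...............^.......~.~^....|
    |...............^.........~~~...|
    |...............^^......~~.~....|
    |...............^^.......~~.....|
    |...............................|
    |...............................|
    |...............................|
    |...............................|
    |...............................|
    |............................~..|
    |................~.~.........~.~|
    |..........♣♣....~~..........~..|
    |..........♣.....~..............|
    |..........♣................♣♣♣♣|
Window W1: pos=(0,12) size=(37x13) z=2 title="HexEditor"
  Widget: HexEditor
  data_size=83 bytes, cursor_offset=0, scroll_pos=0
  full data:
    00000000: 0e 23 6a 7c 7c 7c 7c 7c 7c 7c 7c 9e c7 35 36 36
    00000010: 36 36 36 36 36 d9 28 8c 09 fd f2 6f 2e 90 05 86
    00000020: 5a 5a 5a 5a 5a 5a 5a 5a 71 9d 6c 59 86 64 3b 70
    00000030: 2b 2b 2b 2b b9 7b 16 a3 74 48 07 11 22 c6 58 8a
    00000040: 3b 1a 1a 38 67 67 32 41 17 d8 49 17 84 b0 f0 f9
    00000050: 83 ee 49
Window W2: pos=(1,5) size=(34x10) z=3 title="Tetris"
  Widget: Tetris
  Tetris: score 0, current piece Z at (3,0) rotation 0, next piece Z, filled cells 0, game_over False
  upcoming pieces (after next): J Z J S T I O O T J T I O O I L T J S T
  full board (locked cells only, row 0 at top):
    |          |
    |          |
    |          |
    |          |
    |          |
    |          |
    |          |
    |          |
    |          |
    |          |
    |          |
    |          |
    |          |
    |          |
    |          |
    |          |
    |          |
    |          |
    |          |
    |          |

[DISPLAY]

                                   
                                   
━━━━━━━━━━━━━━━┓                   
               ┃                   
───────────────┨                   
               ┃                   
               ┃                   
               ┃                   
               ┃                   
               ┃━┓                 
               ┃ ┃                 
━━━━━━━━━━━━━━━┛─┨━━━━━━━━━━━━━━━━┓
 7c 7c 7c 7c 7c  ┃                ┃
 36 36 d9 28 8c  ┃────────────────┨
 5a 5a 5a 5a 5a  ┃.......^^....   ┃
 2b b9 7b 16 a3  ┃.............   ┃
 38 67 67 32 41  ┃.....~.~^....   ┃
                 ┃.......~~~...   ┃
                 ┃.....~~.~....   ┃
                 ┃......~~.....   ┃
                 ┃.............   ┃
━━━━━━━━━━━━━━━━━┛.............   ┃
━━━━━━━━━━━━━━━━━━━━━━━━━━━━━━━━━━┛
                                   


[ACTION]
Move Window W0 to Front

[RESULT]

                                   
                                   
━━━━━━━━━━━━━━━┓                   
               ┃                   
───────────────┨                   
               ┃                   
               ┃                   
               ┃                   
               ┃                   
               ┃━┓                 
               ┃ ┃                 
━━━━━━━━━━━━━━━━━━━━━━━━━━━━━━━━━━┓
Navigator                         ┃
──────────────────────────────────┨
.........................^^....   ┃
...............................   ┃
...............^.......~.~^....   ┃
...............^.........~~~...   ┃
...............@^......~~.~....   ┃
...............^^.......~~.....   ┃
...............................   ┃
...............................   ┃
━━━━━━━━━━━━━━━━━━━━━━━━━━━━━━━━━━┛
                                   


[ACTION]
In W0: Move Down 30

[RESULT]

                                   
                                   
━━━━━━━━━━━━━━━┓                   
               ┃                   
───────────────┨                   
               ┃                   
               ┃                   
               ┃                   
               ┃                   
               ┃━┓                 
               ┃ ┃                 
━━━━━━━━━━━━━━━━━━━━━━━━━━━━━━━━━━┓
Navigator                         ┃
──────────────────────────────────┨
............................~..   ┃
................~.~.........~.~   ┃
..........♣♣....~~..........~..   ┃
..........♣.....~..............   ┃
..........♣....@...........♣♣♣♣   ┃
                                  ┃
                                  ┃
                                  ┃
━━━━━━━━━━━━━━━━━━━━━━━━━━━━━━━━━━┛
                                   


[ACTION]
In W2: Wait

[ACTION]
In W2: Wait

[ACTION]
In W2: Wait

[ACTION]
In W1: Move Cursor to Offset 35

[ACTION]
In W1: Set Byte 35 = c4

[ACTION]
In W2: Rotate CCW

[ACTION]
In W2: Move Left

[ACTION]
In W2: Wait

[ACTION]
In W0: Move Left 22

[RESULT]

                                   
                                   
━━━━━━━━━━━━━━━┓                   
               ┃                   
───────────────┨                   
               ┃                   
               ┃                   
               ┃                   
               ┃                   
               ┃━┓                 
               ┃ ┃                 
━━━━━━━━━━━━━━━━━━━━━━━━━━━━━━━━━━┓
Navigator                         ┃
──────────────────────────────────┨
               ...................┃
               ................~.~┃
               ..........♣♣....~~.┃
               ..........♣.....~..┃
               @.........♣........┃
                                  ┃
                                  ┃
                                  ┃
━━━━━━━━━━━━━━━━━━━━━━━━━━━━━━━━━━┛
                                   


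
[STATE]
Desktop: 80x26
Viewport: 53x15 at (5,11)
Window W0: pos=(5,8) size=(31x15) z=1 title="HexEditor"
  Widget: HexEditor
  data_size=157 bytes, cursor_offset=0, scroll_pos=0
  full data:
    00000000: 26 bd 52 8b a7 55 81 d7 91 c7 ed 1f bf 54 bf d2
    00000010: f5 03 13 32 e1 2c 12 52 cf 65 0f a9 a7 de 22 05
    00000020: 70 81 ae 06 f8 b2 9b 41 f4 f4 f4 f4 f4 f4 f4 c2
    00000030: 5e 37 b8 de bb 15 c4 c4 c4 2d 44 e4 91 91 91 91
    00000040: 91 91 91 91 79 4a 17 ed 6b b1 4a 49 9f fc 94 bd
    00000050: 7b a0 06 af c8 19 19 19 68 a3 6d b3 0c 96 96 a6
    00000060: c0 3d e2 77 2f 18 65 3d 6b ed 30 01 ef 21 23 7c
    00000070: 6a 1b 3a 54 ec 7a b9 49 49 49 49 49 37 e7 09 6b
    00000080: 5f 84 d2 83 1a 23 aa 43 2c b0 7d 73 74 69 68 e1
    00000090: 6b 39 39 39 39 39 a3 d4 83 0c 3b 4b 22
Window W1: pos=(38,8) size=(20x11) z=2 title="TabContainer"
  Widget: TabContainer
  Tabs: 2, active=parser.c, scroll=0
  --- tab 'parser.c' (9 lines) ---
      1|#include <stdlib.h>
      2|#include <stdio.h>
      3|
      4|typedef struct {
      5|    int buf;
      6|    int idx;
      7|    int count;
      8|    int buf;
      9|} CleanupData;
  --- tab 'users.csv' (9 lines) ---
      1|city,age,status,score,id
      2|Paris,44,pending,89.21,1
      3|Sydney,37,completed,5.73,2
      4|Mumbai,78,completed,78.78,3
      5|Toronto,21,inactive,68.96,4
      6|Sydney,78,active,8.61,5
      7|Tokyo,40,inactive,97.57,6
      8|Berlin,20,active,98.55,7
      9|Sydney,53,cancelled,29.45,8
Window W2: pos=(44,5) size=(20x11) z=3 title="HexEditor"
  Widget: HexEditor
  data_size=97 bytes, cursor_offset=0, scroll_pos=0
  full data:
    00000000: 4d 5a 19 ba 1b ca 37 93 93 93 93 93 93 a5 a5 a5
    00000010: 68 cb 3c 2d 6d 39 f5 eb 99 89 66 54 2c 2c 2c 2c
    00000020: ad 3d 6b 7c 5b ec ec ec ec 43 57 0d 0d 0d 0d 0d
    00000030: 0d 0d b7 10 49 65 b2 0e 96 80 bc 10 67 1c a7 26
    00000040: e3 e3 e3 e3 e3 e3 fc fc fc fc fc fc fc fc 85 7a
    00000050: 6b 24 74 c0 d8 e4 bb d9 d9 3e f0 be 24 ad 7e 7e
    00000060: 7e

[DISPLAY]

┃00000000  26 bd 52 8b a7 55 8┃  ┃[pars┃00000030  0d 
┃00000010  f5 03 13 32 e1 2c 1┃  ┃─────┃00000040  e3 
┃00000020  70 81 ae 06 f8 b2 9┃  ┃#incl┃00000050  6b 
┃00000030  5e 37 b8 de bb 15 c┃  ┃#incl┃00000060  7e 
┃00000040  91 91 91 91 79 4a 1┃  ┃     ┗━━━━━━━━━━━━━
┃00000050  7b a0 06 af c8 19 1┃  ┃typedef struct {  ┃
┃00000060  c0 3d e2 77 2f 18 6┃  ┃    int buf;      ┃
┃00000070  6a 1b 3a 54 ec 7a b┃  ┗━━━━━━━━━━━━━━━━━━┛
┃00000080  5f 84 d2 83 1a 23 a┃                      
┃00000090  6b 39 39 39 39 39 a┃                      
┃                             ┃                      
┗━━━━━━━━━━━━━━━━━━━━━━━━━━━━━┛                      
                                                     
                                                     
                                                     


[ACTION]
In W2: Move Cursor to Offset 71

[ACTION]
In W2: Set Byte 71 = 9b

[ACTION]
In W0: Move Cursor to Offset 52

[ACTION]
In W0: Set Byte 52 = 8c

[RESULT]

┃00000000  26 bd 52 8b a7 55 8┃  ┃[pars┃00000030  0d 
┃00000010  f5 03 13 32 e1 2c 1┃  ┃─────┃00000040  e3 
┃00000020  70 81 ae 06 f8 b2 9┃  ┃#incl┃00000050  6b 
┃00000030  5e 37 b8 de 8C 15 c┃  ┃#incl┃00000060  7e 
┃00000040  91 91 91 91 79 4a 1┃  ┃     ┗━━━━━━━━━━━━━
┃00000050  7b a0 06 af c8 19 1┃  ┃typedef struct {  ┃
┃00000060  c0 3d e2 77 2f 18 6┃  ┃    int buf;      ┃
┃00000070  6a 1b 3a 54 ec 7a b┃  ┗━━━━━━━━━━━━━━━━━━┛
┃00000080  5f 84 d2 83 1a 23 a┃                      
┃00000090  6b 39 39 39 39 39 a┃                      
┃                             ┃                      
┗━━━━━━━━━━━━━━━━━━━━━━━━━━━━━┛                      
                                                     
                                                     
                                                     


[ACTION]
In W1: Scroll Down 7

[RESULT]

┃00000000  26 bd 52 8b a7 55 8┃  ┃[pars┃00000030  0d 
┃00000010  f5 03 13 32 e1 2c 1┃  ┃─────┃00000040  e3 
┃00000020  70 81 ae 06 f8 b2 9┃  ┃    i┃00000050  6b 
┃00000030  5e 37 b8 de 8C 15 c┃  ┃} Cle┃00000060  7e 
┃00000040  91 91 91 91 79 4a 1┃  ┃     ┗━━━━━━━━━━━━━
┃00000050  7b a0 06 af c8 19 1┃  ┃                  ┃
┃00000060  c0 3d e2 77 2f 18 6┃  ┃                  ┃
┃00000070  6a 1b 3a 54 ec 7a b┃  ┗━━━━━━━━━━━━━━━━━━┛
┃00000080  5f 84 d2 83 1a 23 a┃                      
┃00000090  6b 39 39 39 39 39 a┃                      
┃                             ┃                      
┗━━━━━━━━━━━━━━━━━━━━━━━━━━━━━┛                      
                                                     
                                                     
                                                     


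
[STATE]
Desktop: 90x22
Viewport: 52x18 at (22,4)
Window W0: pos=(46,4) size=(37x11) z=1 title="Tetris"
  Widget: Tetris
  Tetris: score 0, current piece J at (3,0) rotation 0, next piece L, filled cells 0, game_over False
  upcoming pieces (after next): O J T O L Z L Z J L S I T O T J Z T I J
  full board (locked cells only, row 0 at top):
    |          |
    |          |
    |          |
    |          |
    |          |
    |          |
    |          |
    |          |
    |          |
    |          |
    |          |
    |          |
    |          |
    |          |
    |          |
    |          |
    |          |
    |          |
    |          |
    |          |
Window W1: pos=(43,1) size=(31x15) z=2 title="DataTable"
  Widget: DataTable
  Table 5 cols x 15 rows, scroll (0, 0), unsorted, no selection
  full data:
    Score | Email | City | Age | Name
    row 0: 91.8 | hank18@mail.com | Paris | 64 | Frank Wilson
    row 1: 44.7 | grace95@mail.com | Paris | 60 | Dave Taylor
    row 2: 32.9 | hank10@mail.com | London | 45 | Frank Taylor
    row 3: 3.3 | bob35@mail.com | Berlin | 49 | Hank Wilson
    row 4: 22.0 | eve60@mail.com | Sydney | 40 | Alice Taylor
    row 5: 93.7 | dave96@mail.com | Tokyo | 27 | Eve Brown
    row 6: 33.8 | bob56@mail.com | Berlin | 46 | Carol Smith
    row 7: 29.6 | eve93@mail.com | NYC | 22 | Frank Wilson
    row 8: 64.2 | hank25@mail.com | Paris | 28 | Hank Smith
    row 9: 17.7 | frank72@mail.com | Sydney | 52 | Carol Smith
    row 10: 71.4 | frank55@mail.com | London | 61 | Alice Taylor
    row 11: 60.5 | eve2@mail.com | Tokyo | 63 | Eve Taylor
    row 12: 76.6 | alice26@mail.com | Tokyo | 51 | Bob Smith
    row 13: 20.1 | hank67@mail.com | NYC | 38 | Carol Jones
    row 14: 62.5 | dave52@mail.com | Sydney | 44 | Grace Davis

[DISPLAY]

                     ┃Score│Email           │City  ┃
                     ┃─────┼────────────────┼──────┃
                     ┃91.8 │hank18@mail.com │Paris ┃
                     ┃44.7 │grace95@mail.com│Paris ┃
                     ┃32.9 │hank10@mail.com │London┃
                     ┃3.3  │bob35@mail.com  │Berlin┃
                     ┃22.0 │eve60@mail.com  │Sydney┃
                     ┃93.7 │dave96@mail.com │Tokyo ┃
                     ┃33.8 │bob56@mail.com  │Berlin┃
                     ┃29.6 │eve93@mail.com  │NYC   ┃
                     ┃64.2 │hank25@mail.com │Paris ┃
                     ┗━━━━━━━━━━━━━━━━━━━━━━━━━━━━━┛
                                                    
                                                    
                                                    
                                                    
                                                    
                                                    


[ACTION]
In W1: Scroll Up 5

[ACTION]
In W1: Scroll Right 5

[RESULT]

                     ┃│Email           │City  │Age│┃
                     ┃┼────────────────┼──────┼───┼┃
                     ┃│hank18@mail.com │Paris │64 │┃
                     ┃│grace95@mail.com│Paris │60 │┃
                     ┃│hank10@mail.com │London│45 │┃
                     ┃│bob35@mail.com  │Berlin│49 │┃
                     ┃│eve60@mail.com  │Sydney│40 │┃
                     ┃│dave96@mail.com │Tokyo │27 │┃
                     ┃│bob56@mail.com  │Berlin│46 │┃
                     ┃│eve93@mail.com  │NYC   │22 │┃
                     ┃│hank25@mail.com │Paris │28 │┃
                     ┗━━━━━━━━━━━━━━━━━━━━━━━━━━━━━┛
                                                    
                                                    
                                                    
                                                    
                                                    
                                                    


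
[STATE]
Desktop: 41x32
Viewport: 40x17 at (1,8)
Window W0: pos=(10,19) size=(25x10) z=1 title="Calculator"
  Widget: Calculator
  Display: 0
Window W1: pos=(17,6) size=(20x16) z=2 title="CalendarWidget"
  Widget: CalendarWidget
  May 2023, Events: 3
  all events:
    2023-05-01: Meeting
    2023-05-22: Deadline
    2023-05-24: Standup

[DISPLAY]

                ┠──────────────────┨    
                ┃     May 2023     ┃    
                ┃Mo Tu We Th Fr Sa ┃    
                ┃ 1*  2  3  4  5  6┃    
                ┃ 8  9 10 11 12 13 ┃    
                ┃15 16 17 18 19 20 ┃    
                ┃22* 23 24* 25 26 2┃    
                ┃29 30 31          ┃    
                ┃                  ┃    
                ┃                  ┃    
                ┃                  ┃    
         ┏━━━━━━┃                  ┃    
         ┃ Calcu┃                  ┃    
         ┠──────┗━━━━━━━━━━━━━━━━━━┛    
         ┃                      0┃      
         ┃┌───┬───┬───┬───┐      ┃      
         ┃│ 7 │ 8 │ 9 │ ÷ │      ┃      


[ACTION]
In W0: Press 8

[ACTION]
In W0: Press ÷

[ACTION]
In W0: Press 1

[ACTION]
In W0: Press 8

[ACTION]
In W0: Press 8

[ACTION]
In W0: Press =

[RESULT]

                ┠──────────────────┨    
                ┃     May 2023     ┃    
                ┃Mo Tu We Th Fr Sa ┃    
                ┃ 1*  2  3  4  5  6┃    
                ┃ 8  9 10 11 12 13 ┃    
                ┃15 16 17 18 19 20 ┃    
                ┃22* 23 24* 25 26 2┃    
                ┃29 30 31          ┃    
                ┃                  ┃    
                ┃                  ┃    
                ┃                  ┃    
         ┏━━━━━━┃                  ┃    
         ┃ Calcu┃                  ┃    
         ┠──────┗━━━━━━━━━━━━━━━━━━┛    
         ┃          0.04255319149┃      
         ┃┌───┬───┬───┬───┐      ┃      
         ┃│ 7 │ 8 │ 9 │ ÷ │      ┃      


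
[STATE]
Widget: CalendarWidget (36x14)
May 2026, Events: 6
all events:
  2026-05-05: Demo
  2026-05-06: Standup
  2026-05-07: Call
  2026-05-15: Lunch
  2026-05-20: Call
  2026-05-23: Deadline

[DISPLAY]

              May 2026              
Mo Tu We Th Fr Sa Su                
             1  2  3                
 4  5*  6*  7*  8  9 10             
11 12 13 14 15* 16 17               
18 19 20* 21 22 23* 24              
25 26 27 28 29 30 31                
                                    
                                    
                                    
                                    
                                    
                                    
                                    


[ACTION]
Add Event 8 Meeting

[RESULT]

              May 2026              
Mo Tu We Th Fr Sa Su                
             1  2  3                
 4  5*  6*  7*  8*  9 10            
11 12 13 14 15* 16 17               
18 19 20* 21 22 23* 24              
25 26 27 28 29 30 31                
                                    
                                    
                                    
                                    
                                    
                                    
                                    


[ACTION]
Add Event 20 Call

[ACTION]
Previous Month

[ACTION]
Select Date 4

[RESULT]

             April 2026             
Mo Tu We Th Fr Sa Su                
       1  2  3 [ 4]  5              
 6  7  8  9 10 11 12                
13 14 15 16 17 18 19                
20 21 22 23 24 25 26                
27 28 29 30                         
                                    
                                    
                                    
                                    
                                    
                                    
                                    
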